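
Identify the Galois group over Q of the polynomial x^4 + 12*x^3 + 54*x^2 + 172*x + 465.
A_4, the alternating group on 4 letters

The polynomial is an irreducible quartic over Q and its discriminant is 1358954496 = 36864^2, a perfect square, so the Galois group is contained in A_4. The resolvent cubic y^3 - 54*y^2 + 204*y + 3896 is irreducible over Q. An irreducible resolvent with square discriminant gives A_4.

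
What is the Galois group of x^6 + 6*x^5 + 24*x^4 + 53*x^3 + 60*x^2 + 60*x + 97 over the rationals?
C_3 x S_3

The polynomial f is an irreducible sextic over Q, so G = Gal(f/Q) is one of the 16 transitive subgroups 6T1, ..., 6T16 of S_6. The discriminant of f is -501688999969083, which is not a perfect square, so G is not contained in A_6. The transitive groups of degree 6 not contained in A_6 are: C_6 (6T1, order 6), S_3 (6T2, order 6), D_6 (6T3, order 12), C_3 x S_3 (6T5, order 18), A_4 x C_2 (6T6, order 24), S_4 (6T8, order 24), S_3 x S_3 (6T9, order 36), S_4 x C_2 (6T11, order 48), (S_3 x S_3) : C_2 (6T13, order 72), PGL(2,5) (6T14, order 120), S_6 (6T16, order 720). By Dedekind's theorem, for a prime p not dividing disc(f) the degrees of the irreducible factors of f mod p form the cycle type of an element of G. Factoring f modulo the 33 such primes p <= 149 (skipping 3, 73, which divide the discriminant), each new pattern first appears at: mod 2: f = (x^6 + x^3 + 1), pattern 6; mod 7: f = (x + 1)(x + 2)(x + 6)(x^3 + 4x^2 + 3x + 4), pattern 3+1+1+1; mod 17: f = (x^2 + 7)(x^2 + 8x + 10)(x^2 + 15x + 6), pattern 2+2+2; mod 19: f = (x^3 + 10x^2 + 8x + 6)(x^3 + 15x^2 + 18x + 13), pattern 3+3. No other pattern occurs in this range, so the set of observed cycle types is {6, 3+1+1+1, 2+2+2, 3+3}. The candidates containing elements of all these cycle types are C_3 x S_3 (6T5) of order 18, S_3 x S_3 (6T9) of order 36, (S_3 x S_3) : C_2 (6T13) of order 72, S_6 (6T16) of order 720; the others are excluded. The observed types are precisely the cycle types that occur in C_3 x S_3 (6T5) (apart from the identity). Each of the other remaining candidates has further cycle types, and by the Chebotarev density theorem the matching factorization patterns would occur for a proportion of primes equal to their share of the group: S_3 x S_3 (6T9) additionally contains elements of type 2+2+1+1 (9 of its 36 elements, about 25% of primes); (S_3 x S_3) : C_2 (6T13) additionally contains elements of type 4+2, 3+2+1, 2+2+1+1, 2+1+1+1+1 (45 of its 72 elements, about 62% of primes); S_6 (6T16) additionally contains elements of type 5+1, 4+2, 4+1+1, 3+2+1, 2+2+1+1, 2+1+1+1+1 (504 of its 720 elements, about 70% of primes). None of the 33 primes tested shows any such pattern (for each of these groups the chance of that is below 10^-4), which rules them out. Hence G = C_3 x S_3 (6T5), of order 18.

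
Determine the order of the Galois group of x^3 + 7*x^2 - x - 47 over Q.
The degree of the splitting field over Q equals the order of the Galois group, so first determine the group. The polynomial is an irreducible cubic over Q and its discriminant is 10816 = 104^2, a perfect square. For an irreducible cubic, a square discriminant forces the Galois group to be A_3, the cyclic group of order 3. The Galois group C_3 (3T1) has order 3, so the splitting field has degree 3 over Q.

3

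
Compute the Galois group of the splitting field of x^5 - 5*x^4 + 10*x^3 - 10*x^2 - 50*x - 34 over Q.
5T4: A_5

The polynomial f is an irreducible quintic over Q, so G = Gal(f/Q) is a transitive subgroup of S_5: one of C_5 (5T1, order 5), D_5 (5T2, order 10), F_20 (5T3, order 20), A_5 (5T4, order 60) or S_5 (5T5, order 120). The discriminant of f is 58564000000 = 242000^2, a perfect square, so G is contained in A_5. The transitive groups of degree 5 contained in A_5 are: C_5 (5T1, order 5), D_5 (5T2, order 10), A_5 (5T4, order 60). By Dedekind's theorem, for a prime p not dividing disc(f) the degrees of the irreducible factors of f mod p form the cycle type of an element of G. Factoring f modulo the 3 such primes p <= 13 (skipping 2, 5, 11, which divide the discriminant), each new pattern first appears at: mod 3: f = (x^5 + x^4 + x^3 + 2x^2 + x + 2), pattern 5; mod 13: f = (x + 4)(x + 6)(x^3 + 11x^2 + 6x + 4), pattern 3+1+1. No other pattern occurs in this range, so the set of observed cycle types is {5, 3+1+1}. Among the candidates above, the only group containing elements of all these cycle types is A_5 (5T4) — each of C_5 (5T1), D_5 (5T2) lacks at least one of them. Hence G = A_5 (5T4), of order 60.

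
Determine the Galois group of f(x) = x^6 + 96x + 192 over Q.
The polynomial f is an irreducible sextic over Q, so G = Gal(f/Q) is one of the 16 transitive subgroups 6T1, ..., 6T16 of S_6. The discriminant of f is -9727331052552192, which is not a perfect square, so G is not contained in A_6. The transitive groups of degree 6 not contained in A_6 are: C_6 (6T1, order 6), S_3 (6T2, order 6), D_6 (6T3, order 12), C_3 x S_3 (6T5, order 18), A_4 x C_2 (6T6, order 24), S_4 (6T8, order 24), S_3 x S_3 (6T9, order 36), S_4 x C_2 (6T11, order 48), (S_3 x S_3) : C_2 (6T13, order 72), PGL(2,5) (6T14, order 120), S_6 (6T16, order 720). By Dedekind's theorem, for a prime p not dividing disc(f) the degrees of the irreducible factors of f mod p form the cycle type of an element of G. Factoring f modulo the 27 such primes p <= 127 (skipping 2, 3, 17, 43, which divide the discriminant), each new pattern first appears at: mod 5: f = (x^6 + x + 2), pattern 6; mod 7: f = (x + 5)(x^2 + 6x + 3)(x^3 + 3x^2 + 4x + 3), pattern 3+2+1; mod 11: f = (x^2 + 4x + 8)(x^4 + 7x^3 + 8x^2 + 2), pattern 4+2; mod 13: f = (x + 7)(x + 10)(x^2 + 2x + 12)(x^2 + 7x + 11), pattern 2+2+1+1; mod 61: f = (x + 4)(x + 8)(x + 20)(x + 42)(x^2 + 48x + 17), pattern 2+1+1+1+1; mod 97: f = (x + 1)(x + 20)(x + 24)(x^3 + 52x^2 + 46x + 78), pattern 3+1+1+1; mod 113: f = (x^2 + 8x + 40)(x^2 + 15x + 62)(x^2 + 90x + 81), pattern 2+2+2; mod 127: f = (x^3 + 49x^2 + 43x + 17)(x^3 + 78x^2 + 72x + 86), pattern 3+3. No other pattern occurs in this range, so the set of observed cycle types is {6, 3+2+1, 4+2, 2+2+1+1, 2+1+1+1+1, 3+1+1+1, 2+2+2, 3+3}. The candidates containing elements of all these cycle types are (S_3 x S_3) : C_2 (6T13) of order 72, S_6 (6T16) of order 720; the others are excluded. The observed types are precisely the cycle types that occur in (S_3 x S_3) : C_2 (6T13) (apart from the identity). Each of the other remaining candidates has further cycle types, and by the Chebotarev density theorem the matching factorization patterns would occur for a proportion of primes equal to their share of the group: S_6 (6T16) additionally contains elements of type 5+1, 4+1+1 (234 of its 720 elements, about 32% of primes). None of the 27 primes tested shows any such pattern (for each of these groups the chance of that is below 10^-4), which rules them out. Hence G = (S_3 x S_3) : C_2 (6T13), of order 72.

(S_3 x S_3) : C_2 (order 72)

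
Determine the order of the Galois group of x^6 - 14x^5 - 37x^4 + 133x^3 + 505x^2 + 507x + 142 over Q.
60

The degree of the splitting field over Q equals the order of the Galois group, so first determine the group. The polynomial f is an irreducible sextic over Q, so G = Gal(f/Q) is one of the 16 transitive subgroups 6T1, ..., 6T16 of S_6. The discriminant of f is 30991489 = 5567^2, a perfect square, so G is contained in A_6. The transitive groups of degree 6 contained in A_6 are: A_4 (6T4, order 12), S_4 (6T7, order 24), (C_3 x C_3) : C_4 (6T10, order 36), PSL(2,5) (6T12, order 60), A_6 (6T15, order 360). By Dedekind's theorem, for a prime p not dividing disc(f) the degrees of the irreducible factors of f mod p form the cycle type of an element of G. Factoring f modulo the 21 such primes p <= 79 (skipping 19, which divides the discriminant), each new pattern first appears at: mod 2: f = (x)(x^5 + x^3 + x^2 + x + 1), pattern 5+1; mod 7: f = (x^3 + 3x^2 + 3x + 5)(x^3 + 4x^2 + 4x + 6), pattern 3+3; mod 61: f = (x + 48)(x + 54)(x^2 + 7x + 25)(x^2 + 60x + 35), pattern 2+2+1+1. No other pattern occurs in this range, so the set of observed cycle types is {5+1, 3+3, 2+2+1+1}. The candidates containing elements of all these cycle types are PSL(2,5) (6T12) of order 60, A_6 (6T15) of order 360; the others are excluded. The observed types are precisely the cycle types that occur in PSL(2,5) (6T12) (apart from the identity). Each of the other remaining candidates has further cycle types, and by the Chebotarev density theorem the matching factorization patterns would occur for a proportion of primes equal to their share of the group: A_6 (6T15) additionally contains elements of type 4+2, 3+1+1+1 (130 of its 360 elements, about 36% of primes). None of the 21 primes tested shows any such pattern (for each of these groups the chance of that is below 10^-4), which rules them out. Hence G = PSL(2,5) (6T12), of order 60. The Galois group PSL(2,5) (6T12) has order 60, so the splitting field has degree 60 over Q.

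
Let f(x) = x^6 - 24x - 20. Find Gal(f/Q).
The polynomial f is an irreducible sextic over Q, so G = Gal(f/Q) is one of the 16 transitive subgroups 6T1, ..., 6T16 of S_6. The discriminant of f is 746496000000 = 864000^2, a perfect square, so G is contained in A_6. The transitive groups of degree 6 contained in A_6 are: A_4 (6T4, order 12), S_4 (6T7, order 24), (C_3 x C_3) : C_4 (6T10, order 36), PSL(2,5) (6T12, order 60), A_6 (6T15, order 360). By Dedekind's theorem, for a prime p not dividing disc(f) the degrees of the irreducible factors of f mod p form the cycle type of an element of G. Factoring f modulo the 6 such primes p <= 23 (skipping 2, 3, 5, which divide the discriminant), each new pattern first appears at: mod 7: f = (x + 4)(x^5 + 3x^4 + 2x^3 + 6x^2 + 4x + 2), pattern 5+1; mod 23: f = (x + 2)(x + 11)(x + 16)(x^3 + 17x^2 + 13x + 7), pattern 3+1+1+1. No other pattern occurs in this range, so the set of observed cycle types is {5+1, 3+1+1+1}. Among the candidates above, the only group containing elements of all these cycle types is A_6 (6T15) — each of A_4 (6T4), S_4 (6T7), (C_3 x C_3) : C_4 (6T10), PSL(2,5) (6T12) lacks at least one of them. Hence G = A_6 (6T15), of order 360.

A_6, the alternating group on 6 letters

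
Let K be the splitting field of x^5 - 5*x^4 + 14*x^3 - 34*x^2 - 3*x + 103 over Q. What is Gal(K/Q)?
The polynomial f is an irreducible quintic over Q, so G = Gal(f/Q) is a transitive subgroup of S_5: one of C_5 (5T1, order 5), D_5 (5T2, order 10), F_20 (5T3, order 20), A_5 (5T4, order 60) or S_5 (5T5, order 120). The discriminant of f is 581920000, which is not a perfect square, so G is not contained in A_5. The transitive groups of degree 5 not contained in A_5 are: F_20 (5T3, order 20), S_5 (5T5, order 120). By Dedekind's theorem, for a prime p not dividing disc(f) the degrees of the irreducible factors of f mod p form the cycle type of an element of G. Factoring f modulo the 4 such primes p <= 13 (skipping 2, 5, which divide the discriminant), each new pattern first appears at: mod 3: f = (x^5 + x^4 + 2x^3 + 2x^2 + 1), pattern 5; mod 11: f = (x + 7)(x^4 + 10x^3 + 10x^2 + 6x + 10), pattern 4+1; mod 13: f = (x + 1)(x + 8)(x^3 + 12x^2 + 2x + 8), pattern 3+1+1. No other pattern occurs in this range, so the set of observed cycle types is {5, 4+1, 3+1+1}. Among the candidates above, the only group containing elements of all these cycle types is S_5 (5T5) — F_20 (5T3) lacks at least one of them. Hence G = S_5 (5T5), of order 120.

S_5, the symmetric group on 5 letters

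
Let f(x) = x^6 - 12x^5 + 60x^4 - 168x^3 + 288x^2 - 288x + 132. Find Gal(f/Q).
The polynomial f is an irreducible sextic over Q, so G = Gal(f/Q) is one of the 16 transitive subgroups 6T1, ..., 6T16 of S_6. The discriminant of f is 1289945088, which is not a perfect square, so G is not contained in A_6. The transitive groups of degree 6 not contained in A_6 are: C_6 (6T1, order 6), S_3 (6T2, order 6), D_6 (6T3, order 12), C_3 x S_3 (6T5, order 18), A_4 x C_2 (6T6, order 24), S_4 (6T8, order 24), S_3 x S_3 (6T9, order 36), S_4 x C_2 (6T11, order 48), (S_3 x S_3) : C_2 (6T13, order 72), PGL(2,5) (6T14, order 120), S_6 (6T16, order 720). By Dedekind's theorem, for a prime p not dividing disc(f) the degrees of the irreducible factors of f mod p form the cycle type of an element of G. Factoring f modulo the 23 such primes p <= 97 (skipping 2, 3, which divide the discriminant), each new pattern first appears at: mod 5: f = (x^6 + 3x^5 + 2x^3 + 3x^2 + 2x + 2), pattern 6; mod 11: f = (x)(x + 6)(x^2 + 5x + 1)(x^2 + 10x + 7), pattern 2+2+1+1; mod 13: f = (x + 1)(x + 7)(x + 12)(x^3 + 7x^2 + 12x + 9), pattern 3+1+1+1; mod 31: f = (x^2 + 9x + 25)(x^2 + 11x + 23)(x^2 + 30x + 26), pattern 2+2+2; mod 97: f = (x^3 + 91x^2 + 12x + 8)(x^3 + 91x^2 + 12x + 65), pattern 3+3. No other pattern occurs in this range, so the set of observed cycle types is {6, 2+2+1+1, 3+1+1+1, 2+2+2, 3+3}. The candidates containing elements of all these cycle types are S_3 x S_3 (6T9) of order 36, (S_3 x S_3) : C_2 (6T13) of order 72, S_6 (6T16) of order 720; the others are excluded. The observed types are precisely the cycle types that occur in S_3 x S_3 (6T9) (apart from the identity). Each of the other remaining candidates has further cycle types, and by the Chebotarev density theorem the matching factorization patterns would occur for a proportion of primes equal to their share of the group: (S_3 x S_3) : C_2 (6T13) additionally contains elements of type 4+2, 3+2+1, 2+1+1+1+1 (36 of its 72 elements, about 50% of primes); S_6 (6T16) additionally contains elements of type 5+1, 4+2, 4+1+1, 3+2+1, 2+1+1+1+1 (459 of its 720 elements, about 64% of primes). None of the 23 primes tested shows any such pattern (for each of these groups the chance of that is below 10^-4), which rules them out. Hence G = S_3 x S_3 (6T9), of order 36.

S_3 x S_3 (also written G36-)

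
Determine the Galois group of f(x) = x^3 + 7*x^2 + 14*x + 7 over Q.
The polynomial is an irreducible cubic over Q and its discriminant is 49 = 7^2, a perfect square. For an irreducible cubic, a square discriminant forces the Galois group to be A_3, the cyclic group of order 3.

3T1: C_3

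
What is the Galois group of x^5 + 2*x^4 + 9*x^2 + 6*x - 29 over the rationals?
D_5 (order 10)

The polynomial f is an irreducible quintic over Q, so G = Gal(f/Q) is a transitive subgroup of S_5: one of C_5 (5T1, order 5), D_5 (5T2, order 10), F_20 (5T3, order 20), A_5 (5T4, order 60) or S_5 (5T5, order 120). The discriminant of f is 380445025 = 19505^2, a perfect square, so G is contained in A_5. The transitive groups of degree 5 contained in A_5 are: C_5 (5T1, order 5), D_5 (5T2, order 10), A_5 (5T4, order 60). By Dedekind's theorem, for a prime p not dividing disc(f) the degrees of the irreducible factors of f mod p form the cycle type of an element of G. Factoring f modulo the 23 such primes p <= 101 (skipping 5, 47, 83, which divide the discriminant), each new pattern first appears at: mod 2: f = (x^5 + x^2 + 1), pattern 5; mod 11: f = (x + 10)(x^2 + 4)(x^2 + 3x + 10), pattern 2+2+1. No other pattern occurs in this range, so the set of observed cycle types is {5, 2+2+1}. The candidates containing elements of all these cycle types are D_5 (5T2) of order 10, A_5 (5T4) of order 60; the others are excluded. The observed types are precisely the cycle types that occur in D_5 (5T2) (apart from the identity). Each of the other remaining candidates has further cycle types, and by the Chebotarev density theorem the matching factorization patterns would occur for a proportion of primes equal to their share of the group: A_5 (5T4) additionally contains elements of type 3+1+1 (20 of its 60 elements, about 33% of primes). None of the 23 primes tested shows any such pattern (for each of these groups the chance of that is below 10^-4), which rules them out. Hence G = D_5 (5T2), of order 10.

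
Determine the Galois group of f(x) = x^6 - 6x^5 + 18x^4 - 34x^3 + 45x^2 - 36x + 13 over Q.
PGL(2,5) (order 120)

The polynomial f is an irreducible sextic over Q, so G = Gal(f/Q) is one of the 16 transitive subgroups 6T1, ..., 6T16 of S_6. The discriminant of f is -16003008, which is not a perfect square, so G is not contained in A_6. The transitive groups of degree 6 not contained in A_6 are: C_6 (6T1, order 6), S_3 (6T2, order 6), D_6 (6T3, order 12), C_3 x S_3 (6T5, order 18), A_4 x C_2 (6T6, order 24), S_4 (6T8, order 24), S_3 x S_3 (6T9, order 36), S_4 x C_2 (6T11, order 48), (S_3 x S_3) : C_2 (6T13, order 72), PGL(2,5) (6T14, order 120), S_6 (6T16, order 720). By Dedekind's theorem, for a prime p not dividing disc(f) the degrees of the irreducible factors of f mod p form the cycle type of an element of G. Factoring f modulo the 21 such primes p <= 89 (skipping 2, 3, 7, which divide the discriminant), each new pattern first appears at: mod 5: f = (x^6 + 4x^5 + 3x^4 + x^3 + 4x + 3), pattern 6; mod 11: f = (x + 8)(x^5 + 8x^4 + 9x^3 + 4x^2 + 2x + 3), pattern 5+1; mod 13: f = (x)(x + 4)(x^4 + 3x^3 + 6x^2 + 7x + 4), pattern 4+1+1; mod 23: f = (x + 2)(x + 6)(x^2 + 3x + 21)(x^2 + 6x + 10), pattern 2+2+1+1; mod 43: f = (x^3 + 16x^2 + 30x + 18)(x^3 + 21x^2 + 39x + 27), pattern 3+3; mod 61: f = (x^2 + 30x + 2)(x^2 + 41x + 31)(x^2 + 45x + 13), pattern 2+2+2. No other pattern occurs in this range, so the set of observed cycle types is {6, 5+1, 4+1+1, 2+2+1+1, 3+3, 2+2+2}. The candidates containing elements of all these cycle types are PGL(2,5) (6T14) of order 120, S_6 (6T16) of order 720; the others are excluded. The observed types are precisely the cycle types that occur in PGL(2,5) (6T14) (apart from the identity). Each of the other remaining candidates has further cycle types, and by the Chebotarev density theorem the matching factorization patterns would occur for a proportion of primes equal to their share of the group: S_6 (6T16) additionally contains elements of type 4+2, 3+2+1, 3+1+1+1, 2+1+1+1+1 (265 of its 720 elements, about 37% of primes). None of the 21 primes tested shows any such pattern (for each of these groups the chance of that is below 10^-4), which rules them out. Hence G = PGL(2,5) (6T14), of order 120.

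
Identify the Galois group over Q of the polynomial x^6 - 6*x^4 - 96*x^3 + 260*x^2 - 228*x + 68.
The polynomial f is an irreducible sextic over Q, so G = Gal(f/Q) is one of the 16 transitive subgroups 6T1, ..., 6T16 of S_6. The discriminant of f is 451387118080000, which is not a perfect square, so G is not contained in A_6. The transitive groups of degree 6 not contained in A_6 are: C_6 (6T1, order 6), S_3 (6T2, order 6), D_6 (6T3, order 12), C_3 x S_3 (6T5, order 18), A_4 x C_2 (6T6, order 24), S_4 (6T8, order 24), S_3 x S_3 (6T9, order 36), S_4 x C_2 (6T11, order 48), (S_3 x S_3) : C_2 (6T13, order 72), PGL(2,5) (6T14, order 120), S_6 (6T16, order 720). By Dedekind's theorem, for a prime p not dividing disc(f) the degrees of the irreducible factors of f mod p form the cycle type of an element of G. Factoring f modulo the 22 such primes p <= 101 (skipping 2, 5, 37, 59, which divide the discriminant), each new pattern first appears at: mod 3: f = (x^3 + x^2 + 2x + 1)(x^3 + 2x^2 + 2x + 2), pattern 3+3; mod 13: f = (x^2 + 6x + 11)(x^2 + 9x + 2)(x^2 + 11x + 9), pattern 2+2+2; mod 17: f = (x)(x + 8)(x^4 + 9x^3 + 7x^2 + x + 14), pattern 4+1+1; mod 67: f = (x + 8)(x + 63)(x^2 + 13x + 31)(x^2 + 50x + 31), pattern 2+2+1+1. No other pattern occurs in this range, so the set of observed cycle types is {3+3, 2+2+2, 4+1+1, 2+2+1+1}. The candidates containing elements of all these cycle types are S_4 (6T8) of order 24, S_4 x C_2 (6T11) of order 48, PGL(2,5) (6T14) of order 120, S_6 (6T16) of order 720; the others are excluded. The observed types are precisely the cycle types that occur in S_4 (6T8) (apart from the identity). Each of the other remaining candidates has further cycle types, and by the Chebotarev density theorem the matching factorization patterns would occur for a proportion of primes equal to their share of the group: S_4 x C_2 (6T11) additionally contains elements of type 6, 4+2, 2+1+1+1+1 (17 of its 48 elements, about 35% of primes); PGL(2,5) (6T14) additionally contains elements of type 6, 5+1 (44 of its 120 elements, about 37% of primes); S_6 (6T16) additionally contains elements of type 6, 5+1, 4+2, 3+2+1, 3+1+1+1, 2+1+1+1+1 (529 of its 720 elements, about 73% of primes). None of the 22 primes tested shows any such pattern (for each of these groups the chance of that is below 10^-4), which rules them out. Hence G = S_4 (6T8), of order 24.

S_4 (also written S4-)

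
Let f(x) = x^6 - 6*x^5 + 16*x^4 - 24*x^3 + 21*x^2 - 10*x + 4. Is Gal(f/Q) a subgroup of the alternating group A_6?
The polynomial is irreducible of degree 6 over Q. Its discriminant is -1722368, which is not a perfect square. A Galois group lies in the alternating group exactly when the discriminant is a square in Q, so the Galois group (S_4 x C_2) is not contained in A_6.

No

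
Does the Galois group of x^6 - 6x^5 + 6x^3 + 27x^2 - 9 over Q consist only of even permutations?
No

The polynomial is irreducible of degree 6 over Q. Its discriminant is -11879823610944, which is not a perfect square. A Galois group lies in the alternating group exactly when the discriminant is a square in Q, so the Galois group (A_4 x C_2) is not contained in A_6.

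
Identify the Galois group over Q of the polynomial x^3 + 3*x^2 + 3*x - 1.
The polynomial is an irreducible cubic over Q and its discriminant is -108, which is not a perfect square. For an irreducible cubic, a non-square discriminant gives Galois group S_3.

S_3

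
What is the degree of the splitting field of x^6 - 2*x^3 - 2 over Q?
The degree of the splitting field over Q equals the order of the Galois group, so first determine the group. The polynomial f is an irreducible sextic over Q, so G = Gal(f/Q) is one of the 16 transitive subgroups 6T1, ..., 6T16 of S_6. The discriminant of f is 5038848, which is not a perfect square, so G is not contained in A_6. The transitive groups of degree 6 not contained in A_6 are: C_6 (6T1, order 6), S_3 (6T2, order 6), D_6 (6T3, order 12), C_3 x S_3 (6T5, order 18), A_4 x C_2 (6T6, order 24), S_4 (6T8, order 24), S_3 x S_3 (6T9, order 36), S_4 x C_2 (6T11, order 48), (S_3 x S_3) : C_2 (6T13, order 72), PGL(2,5) (6T14, order 120), S_6 (6T16, order 720). By Dedekind's theorem, for a prime p not dividing disc(f) the degrees of the irreducible factors of f mod p form the cycle type of an element of G. Factoring f modulo the 23 such primes p <= 97 (skipping 2, 3, which divide the discriminant), each new pattern first appears at: mod 5: f = (x^6 + 3x^3 + 3), pattern 6; mod 11: f = (x + 3)(x + 5)(x^2 + 6x + 3)(x^2 + 8x + 9), pattern 2+2+1+1; mod 13: f = (x + 2)(x + 5)(x + 6)(x^3 + 3), pattern 3+1+1+1; mod 31: f = (x^2 + 8x + 24)(x^2 + 9x + 11)(x^2 + 14x + 27), pattern 2+2+2; mod 97: f = (x^3 + 9)(x^3 + 86), pattern 3+3. No other pattern occurs in this range, so the set of observed cycle types is {6, 2+2+1+1, 3+1+1+1, 2+2+2, 3+3}. The candidates containing elements of all these cycle types are S_3 x S_3 (6T9) of order 36, (S_3 x S_3) : C_2 (6T13) of order 72, S_6 (6T16) of order 720; the others are excluded. The observed types are precisely the cycle types that occur in S_3 x S_3 (6T9) (apart from the identity). Each of the other remaining candidates has further cycle types, and by the Chebotarev density theorem the matching factorization patterns would occur for a proportion of primes equal to their share of the group: (S_3 x S_3) : C_2 (6T13) additionally contains elements of type 4+2, 3+2+1, 2+1+1+1+1 (36 of its 72 elements, about 50% of primes); S_6 (6T16) additionally contains elements of type 5+1, 4+2, 4+1+1, 3+2+1, 2+1+1+1+1 (459 of its 720 elements, about 64% of primes). None of the 23 primes tested shows any such pattern (for each of these groups the chance of that is below 10^-4), which rules them out. Hence G = S_3 x S_3 (6T9), of order 36. The Galois group S_3 x S_3 (6T9) has order 36, so the splitting field has degree 36 over Q.

36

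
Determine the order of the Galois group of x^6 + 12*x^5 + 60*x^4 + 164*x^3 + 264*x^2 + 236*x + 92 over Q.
720

The degree of the splitting field over Q equals the order of the Galois group, so first determine the group. The polynomial f is an irreducible sextic over Q, so G = Gal(f/Q) is one of the 16 transitive subgroups 6T1, ..., 6T16 of S_6. The discriminant of f is -82751488, which is not a perfect square, so G is not contained in A_6. The transitive groups of degree 6 not contained in A_6 are: C_6 (6T1, order 6), S_3 (6T2, order 6), D_6 (6T3, order 12), C_3 x S_3 (6T5, order 18), A_4 x C_2 (6T6, order 24), S_4 (6T8, order 24), S_3 x S_3 (6T9, order 36), S_4 x C_2 (6T11, order 48), (S_3 x S_3) : C_2 (6T13, order 72), PGL(2,5) (6T14, order 120), S_6 (6T16, order 720). By Dedekind's theorem, for a prime p not dividing disc(f) the degrees of the irreducible factors of f mod p form the cycle type of an element of G. Factoring f modulo the 3 such primes p <= 7 (skipping 2, which divides the discriminant), each new pattern first appears at: mod 3: f = (x^6 + 2x^3 + 2x + 2), pattern 6; mod 5: f = (x + 1)(x + 3)(x^4 + 3x^3 + 4), pattern 4+1+1; mod 7: f = (x + 5)(x^2 + 5x + 3)(x^3 + 2x^2 + 5x + 1), pattern 3+2+1. No other pattern occurs in this range, so the set of observed cycle types is {6, 4+1+1, 3+2+1}. Among the candidates above, the only group containing elements of all these cycle types is S_6 (6T16); every other candidate lacks at least one of them. Hence G = S_6 (6T16), of order 720. The Galois group S_6 (6T16) has order 720, so the splitting field has degree 720 over Q.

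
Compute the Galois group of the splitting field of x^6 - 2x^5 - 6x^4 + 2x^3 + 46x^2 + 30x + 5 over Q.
(C_3 x C_3) : C_4, the transitive group 6T10 of order 36

The polynomial f is an irreducible sextic over Q, so G = Gal(f/Q) is one of the 16 transitive subgroups 6T1, ..., 6T16 of S_6. The discriminant of f is 90962560000 = 301600^2, a perfect square, so G is contained in A_6. The transitive groups of degree 6 contained in A_6 are: A_4 (6T4, order 12), S_4 (6T7, order 24), (C_3 x C_3) : C_4 (6T10, order 36), PSL(2,5) (6T12, order 60), A_6 (6T15, order 360). By Dedekind's theorem, for a prime p not dividing disc(f) the degrees of the irreducible factors of f mod p form the cycle type of an element of G. Factoring f modulo the 19 such primes p <= 83 (skipping 2, 5, 13, 29, which divide the discriminant), each new pattern first appears at: mod 3: f = (x^2 + x + 2)(x^4 + x^2 + x + 1), pattern 4+2; mod 11: f = (x^3 + 2x^2 + 3x + 10)(x^3 + 7x^2 + 10x + 6), pattern 3+3; mod 19: f = (x + 15)(x + 18)(x^2 + x + 12)(x^2 + 2x + 10), pattern 2+2+1+1; mod 61: f = (x + 14)(x + 24)(x + 31)(x^3 + 51x^2 + 24x + 20), pattern 3+1+1+1. No other pattern occurs in this range, so the set of observed cycle types is {4+2, 3+3, 2+2+1+1, 3+1+1+1}. The candidates containing elements of all these cycle types are (C_3 x C_3) : C_4 (6T10) of order 36, A_6 (6T15) of order 360; the others are excluded. The observed types are precisely the cycle types that occur in (C_3 x C_3) : C_4 (6T10) (apart from the identity). Each of the other remaining candidates has further cycle types, and by the Chebotarev density theorem the matching factorization patterns would occur for a proportion of primes equal to their share of the group: A_6 (6T15) additionally contains elements of type 5+1 (144 of its 360 elements, about 40% of primes). None of the 19 primes tested shows any such pattern (for each of these groups the chance of that is below 10^-4), which rules them out. Hence G = (C_3 x C_3) : C_4 (6T10), of order 36.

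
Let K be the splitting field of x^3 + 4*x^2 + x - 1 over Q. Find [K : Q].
The degree of the splitting field over Q equals the order of the Galois group, so first determine the group. The polynomial is an irreducible cubic over Q and its discriminant is 169 = 13^2, a perfect square. For an irreducible cubic, a square discriminant forces the Galois group to be A_3, the cyclic group of order 3. The Galois group C_3 (3T1) has order 3, so the splitting field has degree 3 over Q.

3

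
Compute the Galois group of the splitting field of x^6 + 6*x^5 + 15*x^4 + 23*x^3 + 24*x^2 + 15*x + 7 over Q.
6T5: C_3 x S_3

The polynomial f is an irreducible sextic over Q, so G = Gal(f/Q) is one of the 16 transitive subgroups 6T1, ..., 6T16 of S_6. The discriminant of f is -177147, which is not a perfect square, so G is not contained in A_6. The transitive groups of degree 6 not contained in A_6 are: C_6 (6T1, order 6), S_3 (6T2, order 6), D_6 (6T3, order 12), C_3 x S_3 (6T5, order 18), A_4 x C_2 (6T6, order 24), S_4 (6T8, order 24), S_3 x S_3 (6T9, order 36), S_4 x C_2 (6T11, order 48), (S_3 x S_3) : C_2 (6T13, order 72), PGL(2,5) (6T14, order 120), S_6 (6T16, order 720). By Dedekind's theorem, for a prime p not dividing disc(f) the degrees of the irreducible factors of f mod p form the cycle type of an element of G. Factoring f modulo the 33 such primes p <= 139 (skipping 3, which divides the discriminant), each new pattern first appears at: mod 2: f = (x^6 + x^4 + x^3 + x + 1), pattern 6; mod 7: f = (x)(x + 4)(x + 6)(x^3 + 3x^2 + 3x + 5), pattern 3+1+1+1; mod 17: f = (x^2 + x + 7)(x^2 + 7x + 13)(x^2 + 15x + 4), pattern 2+2+2; mod 19: f = (x^3 + 3x^2 + 3x + 10)(x^3 + 3x^2 + 3x + 14), pattern 3+3; mod 73: f = (x + 43)(x + 44)(x + 45)(x + 52)(x + 53)(x + 61), pattern 1+1+1+1+1+1. No other pattern occurs in this range, so the set of observed cycle types is {6, 3+1+1+1, 2+2+2, 3+3, 1+1+1+1+1+1}. The candidates containing elements of all these cycle types are C_3 x S_3 (6T5) of order 18, S_3 x S_3 (6T9) of order 36, (S_3 x S_3) : C_2 (6T13) of order 72, S_6 (6T16) of order 720; the others are excluded. The observed types are precisely the cycle types that occur in C_3 x S_3 (6T5). Each of the other remaining candidates has further cycle types, and by the Chebotarev density theorem the matching factorization patterns would occur for a proportion of primes equal to their share of the group: S_3 x S_3 (6T9) additionally contains elements of type 2+2+1+1 (9 of its 36 elements, about 25% of primes); (S_3 x S_3) : C_2 (6T13) additionally contains elements of type 4+2, 3+2+1, 2+2+1+1, 2+1+1+1+1 (45 of its 72 elements, about 62% of primes); S_6 (6T16) additionally contains elements of type 5+1, 4+2, 4+1+1, 3+2+1, 2+2+1+1, 2+1+1+1+1 (504 of its 720 elements, about 70% of primes). None of the 33 primes tested shows any such pattern (for each of these groups the chance of that is below 10^-4), which rules them out. Hence G = C_3 x S_3 (6T5), of order 18.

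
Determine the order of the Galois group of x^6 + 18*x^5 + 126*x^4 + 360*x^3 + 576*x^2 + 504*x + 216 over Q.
120

The degree of the splitting field over Q equals the order of the Galois group, so first determine the group. The polynomial f is an irreducible sextic over Q, so G = Gal(f/Q) is one of the 16 transitive subgroups 6T1, ..., 6T16 of S_6. The discriminant of f is -8075618666938368, which is not a perfect square, so G is not contained in A_6. The transitive groups of degree 6 not contained in A_6 are: C_6 (6T1, order 6), S_3 (6T2, order 6), D_6 (6T3, order 12), C_3 x S_3 (6T5, order 18), A_4 x C_2 (6T6, order 24), S_4 (6T8, order 24), S_3 x S_3 (6T9, order 36), S_4 x C_2 (6T11, order 48), (S_3 x S_3) : C_2 (6T13, order 72), PGL(2,5) (6T14, order 120), S_6 (6T16, order 720). By Dedekind's theorem, for a prime p not dividing disc(f) the degrees of the irreducible factors of f mod p form the cycle type of an element of G. Factoring f modulo the 21 such primes p <= 97 (skipping 2, 3, 7, 13, which divide the discriminant), each new pattern first appears at: mod 5: f = (x^6 + 3x^5 + x^4 + x^2 + 4x + 1), pattern 6; mod 11: f = (x + 9)(x^5 + 9x^4 + x^3 + 10x^2 + 2x + 2), pattern 5+1; mod 17: f = (x + 2)(x + 11)(x^4 + 5x^3 + 5x^2 + 15x + 16), pattern 4+1+1; mod 23: f = (x + 5)(x + 9)(x^2 + 13x + 8)(x^2 + 14x + 19), pattern 2+2+1+1; mod 43: f = (x^3 + 21x^2 + 18x + 28)(x^3 + 40x^2 + 42x + 20), pattern 3+3; mod 61: f = (x^2 + 2x + 36)(x^2 + 35x + 15)(x^2 + 42x + 37), pattern 2+2+2. No other pattern occurs in this range, so the set of observed cycle types is {6, 5+1, 4+1+1, 2+2+1+1, 3+3, 2+2+2}. The candidates containing elements of all these cycle types are PGL(2,5) (6T14) of order 120, S_6 (6T16) of order 720; the others are excluded. The observed types are precisely the cycle types that occur in PGL(2,5) (6T14) (apart from the identity). Each of the other remaining candidates has further cycle types, and by the Chebotarev density theorem the matching factorization patterns would occur for a proportion of primes equal to their share of the group: S_6 (6T16) additionally contains elements of type 4+2, 3+2+1, 3+1+1+1, 2+1+1+1+1 (265 of its 720 elements, about 37% of primes). None of the 21 primes tested shows any such pattern (for each of these groups the chance of that is below 10^-4), which rules them out. Hence G = PGL(2,5) (6T14), of order 120. The Galois group PGL(2,5) (6T14) has order 120, so the splitting field has degree 120 over Q.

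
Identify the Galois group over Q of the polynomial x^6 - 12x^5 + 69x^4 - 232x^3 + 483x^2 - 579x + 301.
The polynomial f is an irreducible sextic over Q, so G = Gal(f/Q) is one of the 16 transitive subgroups 6T1, ..., 6T16 of S_6. The discriminant of f is -68755887963, which is not a perfect square, so G is not contained in A_6. The transitive groups of degree 6 not contained in A_6 are: C_6 (6T1, order 6), S_3 (6T2, order 6), D_6 (6T3, order 12), C_3 x S_3 (6T5, order 18), A_4 x C_2 (6T6, order 24), S_4 (6T8, order 24), S_3 x S_3 (6T9, order 36), S_4 x C_2 (6T11, order 48), (S_3 x S_3) : C_2 (6T13, order 72), PGL(2,5) (6T14, order 120), S_6 (6T16, order 720). By Dedekind's theorem, for a prime p not dividing disc(f) the degrees of the irreducible factors of f mod p form the cycle type of an element of G. Factoring f modulo the 33 such primes p <= 151 (skipping 3, 7, 89, which divide the discriminant), each new pattern first appears at: mod 2: f = (x^6 + x^4 + x^2 + x + 1), pattern 6; mod 13: f = (x + 1)(x + 2)(x + 4)(x^3 + 7x^2 + 6x + 10), pattern 3+1+1+1; mod 17: f = (x^2 + x + 6)(x^2 + 2x + 8)(x^2 + 2x + 13), pattern 2+2+2; mod 19: f = (x^3 + 13x^2 + x + 10)(x^3 + 13x^2 + 13x + 13), pattern 3+3; mod 73: f = (x + 22)(x + 34)(x + 41)(x + 52)(x + 65)(x + 66), pattern 1+1+1+1+1+1. No other pattern occurs in this range, so the set of observed cycle types is {6, 3+1+1+1, 2+2+2, 3+3, 1+1+1+1+1+1}. The candidates containing elements of all these cycle types are C_3 x S_3 (6T5) of order 18, S_3 x S_3 (6T9) of order 36, (S_3 x S_3) : C_2 (6T13) of order 72, S_6 (6T16) of order 720; the others are excluded. The observed types are precisely the cycle types that occur in C_3 x S_3 (6T5). Each of the other remaining candidates has further cycle types, and by the Chebotarev density theorem the matching factorization patterns would occur for a proportion of primes equal to their share of the group: S_3 x S_3 (6T9) additionally contains elements of type 2+2+1+1 (9 of its 36 elements, about 25% of primes); (S_3 x S_3) : C_2 (6T13) additionally contains elements of type 4+2, 3+2+1, 2+2+1+1, 2+1+1+1+1 (45 of its 72 elements, about 62% of primes); S_6 (6T16) additionally contains elements of type 5+1, 4+2, 4+1+1, 3+2+1, 2+2+1+1, 2+1+1+1+1 (504 of its 720 elements, about 70% of primes). None of the 33 primes tested shows any such pattern (for each of these groups the chance of that is below 10^-4), which rules them out. Hence G = C_3 x S_3 (6T5), of order 18.

C_3 x S_3 (also written G18)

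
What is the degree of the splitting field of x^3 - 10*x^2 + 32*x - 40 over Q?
6

The degree of the splitting field over Q equals the order of the Galois group, so first determine the group. The polynomial is an irreducible cubic over Q and its discriminant is -1472, which is not a perfect square. For an irreducible cubic, a non-square discriminant gives Galois group S_3. The Galois group S_3 (3T2) has order 6, so the splitting field has degree 6 over Q.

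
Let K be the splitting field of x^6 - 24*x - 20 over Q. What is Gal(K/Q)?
A_6

The polynomial f is an irreducible sextic over Q, so G = Gal(f/Q) is one of the 16 transitive subgroups 6T1, ..., 6T16 of S_6. The discriminant of f is 746496000000 = 864000^2, a perfect square, so G is contained in A_6. The transitive groups of degree 6 contained in A_6 are: A_4 (6T4, order 12), S_4 (6T7, order 24), (C_3 x C_3) : C_4 (6T10, order 36), PSL(2,5) (6T12, order 60), A_6 (6T15, order 360). By Dedekind's theorem, for a prime p not dividing disc(f) the degrees of the irreducible factors of f mod p form the cycle type of an element of G. Factoring f modulo the 6 such primes p <= 23 (skipping 2, 3, 5, which divide the discriminant), each new pattern first appears at: mod 7: f = (x + 4)(x^5 + 3x^4 + 2x^3 + 6x^2 + 4x + 2), pattern 5+1; mod 23: f = (x + 2)(x + 11)(x + 16)(x^3 + 17x^2 + 13x + 7), pattern 3+1+1+1. No other pattern occurs in this range, so the set of observed cycle types is {5+1, 3+1+1+1}. Among the candidates above, the only group containing elements of all these cycle types is A_6 (6T15) — each of A_4 (6T4), S_4 (6T7), (C_3 x C_3) : C_4 (6T10), PSL(2,5) (6T12) lacks at least one of them. Hence G = A_6 (6T15), of order 360.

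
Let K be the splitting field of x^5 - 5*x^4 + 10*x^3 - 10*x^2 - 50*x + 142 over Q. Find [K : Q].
60

The degree of the splitting field over Q equals the order of the Galois group, so first determine the group. The polynomial f is an irreducible quintic over Q, so G = Gal(f/Q) is a transitive subgroup of S_5: one of C_5 (5T1, order 5), D_5 (5T2, order 10), F_20 (5T3, order 20), A_5 (5T4, order 60) or S_5 (5T5, order 120). The discriminant of f is 58564000000 = 242000^2, a perfect square, so G is contained in A_5. The transitive groups of degree 5 contained in A_5 are: C_5 (5T1, order 5), D_5 (5T2, order 10), A_5 (5T4, order 60). By Dedekind's theorem, for a prime p not dividing disc(f) the degrees of the irreducible factors of f mod p form the cycle type of an element of G. Factoring f modulo the 3 such primes p <= 13 (skipping 2, 5, 11, which divide the discriminant), each new pattern first appears at: mod 3: f = (x^5 + x^4 + x^3 + 2x^2 + x + 1), pattern 5; mod 13: f = (x + 5)(x + 7)(x^3 + 9x^2 + 10x + 10), pattern 3+1+1. No other pattern occurs in this range, so the set of observed cycle types is {5, 3+1+1}. Among the candidates above, the only group containing elements of all these cycle types is A_5 (5T4) — each of C_5 (5T1), D_5 (5T2) lacks at least one of them. Hence G = A_5 (5T4), of order 60. The Galois group A_5 (5T4) has order 60, so the splitting field has degree 60 over Q.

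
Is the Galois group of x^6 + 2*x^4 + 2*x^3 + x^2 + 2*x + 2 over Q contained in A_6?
The polynomial is irreducible of degree 6 over Q. Its discriminant is -187648, which is not a perfect square. A Galois group lies in the alternating group exactly when the discriminant is a square in Q, so the Galois group ((S_3 x S_3) : C_2) is not contained in A_6.

No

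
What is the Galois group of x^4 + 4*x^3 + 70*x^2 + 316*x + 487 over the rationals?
The polynomial is an irreducible quartic over Q and its discriminant is 45452331008, which is not a perfect square, so the Galois group is not contained in A_4. The resolvent cubic y^3 - 70*y^2 - 684*y + 28712 has exactly one rational root, so the Galois group is C_4 or D_4. The quartic becomes reducible over Q(sqrt(disc)), so the group is C_4.

C_4, the cyclic group of order 4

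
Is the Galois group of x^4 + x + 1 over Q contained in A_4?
No

The polynomial is irreducible of degree 4 over Q. Its discriminant is 229, which is not a perfect square. A Galois group lies in the alternating group exactly when the discriminant is a square in Q, so the Galois group (S_4) is not contained in A_4.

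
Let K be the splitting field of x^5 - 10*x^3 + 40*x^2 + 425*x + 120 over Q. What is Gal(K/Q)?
The polynomial f is an irreducible quintic over Q, so G = Gal(f/Q) is a transitive subgroup of S_5: one of C_5 (5T1, order 5), D_5 (5T2, order 10), F_20 (5T3, order 20), A_5 (5T4, order 60) or S_5 (5T5, order 120). The discriminant of f is 2415919104000000 = 49152000^2, a perfect square, so G is contained in A_5. The transitive groups of degree 5 contained in A_5 are: C_5 (5T1, order 5), D_5 (5T2, order 10), A_5 (5T4, order 60). By Dedekind's theorem, for a prime p not dividing disc(f) the degrees of the irreducible factors of f mod p form the cycle type of an element of G. Factoring f modulo the 23 such primes p <= 101 (skipping 2, 3, 5, which divide the discriminant), each new pattern first appears at: mod 7: f = (x^5 + 4x^3 + 5x^2 + 5x + 1), pattern 5; mod 17: f = (x + 9)(x^2 + 11x + 14)(x^2 + 14x + 5), pattern 2+2+1. No other pattern occurs in this range, so the set of observed cycle types is {5, 2+2+1}. The candidates containing elements of all these cycle types are D_5 (5T2) of order 10, A_5 (5T4) of order 60; the others are excluded. The observed types are precisely the cycle types that occur in D_5 (5T2) (apart from the identity). Each of the other remaining candidates has further cycle types, and by the Chebotarev density theorem the matching factorization patterns would occur for a proportion of primes equal to their share of the group: A_5 (5T4) additionally contains elements of type 3+1+1 (20 of its 60 elements, about 33% of primes). None of the 23 primes tested shows any such pattern (for each of these groups the chance of that is below 10^-4), which rules them out. Hence G = D_5 (5T2), of order 10.

D_5, the dihedral group of order 10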